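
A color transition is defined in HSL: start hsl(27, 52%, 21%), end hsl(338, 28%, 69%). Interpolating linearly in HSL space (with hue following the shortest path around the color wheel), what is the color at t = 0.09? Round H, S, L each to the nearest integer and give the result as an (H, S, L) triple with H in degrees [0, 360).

Hue: 338 − 27 = 311°, but |311| > 180 so the shorter arc goes the other way: Δh = 311 − 360 = -49°.
H = 27 + 0.09 × (-49) = 22.59 → 23°
S = 52 + 0.09 × (28 − 52) = 49.84 → 50%
L = 21 + 0.09 × (69 − 21) = 25.32 → 25%

(23, 50, 25)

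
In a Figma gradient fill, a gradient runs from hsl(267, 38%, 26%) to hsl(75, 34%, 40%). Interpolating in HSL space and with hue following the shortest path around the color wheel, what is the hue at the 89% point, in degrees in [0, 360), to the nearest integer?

Hue: 75 − 267 = -192°, but |-192| > 180 so the shorter arc goes the other way: Δh = -192 + 360 = 168°.
H = 267 + 0.89 × (168) = 416.52 → 417 → 417 mod 360 = 57°

57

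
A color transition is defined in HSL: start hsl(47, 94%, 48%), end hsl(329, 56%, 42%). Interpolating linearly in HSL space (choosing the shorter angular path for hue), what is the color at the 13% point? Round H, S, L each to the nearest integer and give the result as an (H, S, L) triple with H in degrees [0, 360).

Hue: 329 − 47 = 282°, but |282| > 180 so the shorter arc goes the other way: Δh = 282 − 360 = -78°.
H = 47 + 0.13 × (-78) = 36.86 → 37°
S = 94 + 0.13 × (56 − 94) = 89.06 → 89%
L = 48 + 0.13 × (42 − 48) = 47.22 → 47%

(37, 89, 47)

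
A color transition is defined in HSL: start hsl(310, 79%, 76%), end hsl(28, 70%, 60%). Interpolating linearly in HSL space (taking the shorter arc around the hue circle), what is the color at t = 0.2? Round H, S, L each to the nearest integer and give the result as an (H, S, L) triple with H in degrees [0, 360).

Hue: 28 − 310 = -282°, but |-282| > 180 so the shorter arc goes the other way: Δh = -282 + 360 = 78°.
H = 310 + 0.2 × (78) = 325.6 → 326°
S = 79 + 0.2 × (70 − 79) = 77.2 → 77%
L = 76 + 0.2 × (60 − 76) = 72.8 → 73%

(326, 77, 73)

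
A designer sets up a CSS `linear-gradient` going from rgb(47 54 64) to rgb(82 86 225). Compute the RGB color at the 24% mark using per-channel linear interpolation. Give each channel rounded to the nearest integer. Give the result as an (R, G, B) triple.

(55, 62, 103)

24% corresponds to t = 0.24.
R = 47 + 0.24 × (82 − 47) = 47 + 0.24 × 35 = 55.4 → 55
G = 54 + 0.24 × (86 − 54) = 54 + 0.24 × 32 = 61.68 → 62
B = 64 + 0.24 × (225 − 64) = 64 + 0.24 × 161 = 102.64 → 103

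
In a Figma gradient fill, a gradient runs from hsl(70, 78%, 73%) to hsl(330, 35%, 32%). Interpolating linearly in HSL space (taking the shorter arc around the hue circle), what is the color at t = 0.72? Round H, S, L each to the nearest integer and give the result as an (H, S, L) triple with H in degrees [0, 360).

Hue: 330 − 70 = 260°, but |260| > 180 so the shorter arc goes the other way: Δh = 260 − 360 = -100°.
H = 70 + 0.72 × (-100) = -2 → -2 → -2 mod 360 = 358°
S = 78 + 0.72 × (35 − 78) = 47.04 → 47%
L = 73 + 0.72 × (32 − 73) = 43.48 → 43%

(358, 47, 43)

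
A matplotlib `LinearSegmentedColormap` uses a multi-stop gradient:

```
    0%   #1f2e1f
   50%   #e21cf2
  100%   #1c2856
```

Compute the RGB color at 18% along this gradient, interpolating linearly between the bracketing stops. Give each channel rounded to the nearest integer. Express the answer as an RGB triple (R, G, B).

(101, 40, 107)

18% lies between the 0% and 50% stops, so the local fraction is t = (18 − 0)/(50 − 0) = 18/50 ≈ 0.36.
#1f2e1f → (31, 46, 31); #e21cf2 → (226, 28, 242).
R = 31 + 0.36 × (226 − 31) = 101.2 → 101
G = 46 + 0.36 × (28 − 46) = 39.52 → 40
B = 31 + 0.36 × (242 − 31) = 106.96 → 107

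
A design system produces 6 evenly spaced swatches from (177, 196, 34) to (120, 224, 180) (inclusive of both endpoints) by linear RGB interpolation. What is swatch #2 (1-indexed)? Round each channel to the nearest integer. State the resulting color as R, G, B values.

With 6 swatches and endpoints inclusive, swatch 2 sits at t = (2 − 1)/(6 − 1) = 1/5 ≈ 0.2.
R = 177 + 0.2 × (120 − 177) = 165.6 → 166
G = 196 + 0.2 × (224 − 196) = 201.6 → 202
B = 34 + 0.2 × (180 − 34) = 63.2 → 63

(166, 202, 63)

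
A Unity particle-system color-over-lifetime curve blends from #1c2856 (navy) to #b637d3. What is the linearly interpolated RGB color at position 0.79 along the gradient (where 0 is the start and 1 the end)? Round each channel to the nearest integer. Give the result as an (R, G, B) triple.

#1c2856 → (28, 40, 86); #b637d3 → (182, 55, 211).
R = 28 + 0.79 × (182 − 28) = 28 + 0.79 × 154 = 149.66 → 150
G = 40 + 0.79 × (55 − 40) = 40 + 0.79 × 15 = 51.85 → 52
B = 86 + 0.79 × (211 − 86) = 86 + 0.79 × 125 = 184.75 → 185

(150, 52, 185)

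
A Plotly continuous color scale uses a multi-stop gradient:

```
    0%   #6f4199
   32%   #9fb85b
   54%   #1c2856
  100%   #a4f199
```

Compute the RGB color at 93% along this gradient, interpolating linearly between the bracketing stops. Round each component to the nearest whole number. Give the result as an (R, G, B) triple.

93% lies between the 54% and 100% stops, so the local fraction is t = (93 − 54)/(100 − 54) = 39/46 ≈ 0.8478.
#1c2856 → (28, 40, 86); #a4f199 → (164, 241, 153).
R = 28 + 0.8478 × (164 − 28) = 143.301 → 143
G = 40 + 0.8478 × (241 − 40) = 210.408 → 210
B = 86 + 0.8478 × (153 − 86) = 142.803 → 143

(143, 210, 143)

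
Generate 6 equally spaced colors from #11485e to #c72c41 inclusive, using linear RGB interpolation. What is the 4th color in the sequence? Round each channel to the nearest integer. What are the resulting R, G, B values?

(126, 55, 77)

With 6 swatches and endpoints inclusive, swatch 4 sits at t = (4 − 1)/(6 − 1) = 3/5 ≈ 0.6.
#11485e → (17, 72, 94); #c72c41 → (199, 44, 65).
R = 17 + 0.6 × (199 − 17) = 126.2 → 126
G = 72 + 0.6 × (44 − 72) = 55.2 → 55
B = 94 + 0.6 × (65 − 94) = 76.6 → 77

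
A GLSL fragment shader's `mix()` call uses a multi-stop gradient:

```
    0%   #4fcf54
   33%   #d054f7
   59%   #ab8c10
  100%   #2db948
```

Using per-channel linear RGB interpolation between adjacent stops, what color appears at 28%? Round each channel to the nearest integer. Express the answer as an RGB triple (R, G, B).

28% lies between the 0% and 33% stops, so the local fraction is t = (28 − 0)/(33 − 0) = 28/33 ≈ 0.8485.
#4fcf54 → (79, 207, 84); #d054f7 → (208, 84, 247).
R = 79 + 0.8485 × (208 − 79) = 188.457 → 188
G = 207 + 0.8485 × (84 − 207) = 102.635 → 103
B = 84 + 0.8485 × (247 − 84) = 222.305 → 222

(188, 103, 222)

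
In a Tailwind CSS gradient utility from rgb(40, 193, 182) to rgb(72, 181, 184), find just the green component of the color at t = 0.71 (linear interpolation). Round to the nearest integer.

G = 193 + 0.71 × (181 − 193) = 184.48 → 184

184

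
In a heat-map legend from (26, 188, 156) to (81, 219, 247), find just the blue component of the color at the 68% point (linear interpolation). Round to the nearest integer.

B = 156 + 0.68 × (247 − 156) = 217.88 → 218

218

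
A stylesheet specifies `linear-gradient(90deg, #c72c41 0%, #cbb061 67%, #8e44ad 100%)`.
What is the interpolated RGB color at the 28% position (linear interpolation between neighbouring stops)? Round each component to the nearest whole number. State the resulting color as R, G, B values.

28% lies between the 0% and 67% stops, so the local fraction is t = (28 − 0)/(67 − 0) = 28/67 ≈ 0.4179.
#c72c41 → (199, 44, 65); #cbb061 → (203, 176, 97).
R = 199 + 0.4179 × (203 − 199) = 200.672 → 201
G = 44 + 0.4179 × (176 − 44) = 99.163 → 99
B = 65 + 0.4179 × (97 − 65) = 78.373 → 78

(201, 99, 78)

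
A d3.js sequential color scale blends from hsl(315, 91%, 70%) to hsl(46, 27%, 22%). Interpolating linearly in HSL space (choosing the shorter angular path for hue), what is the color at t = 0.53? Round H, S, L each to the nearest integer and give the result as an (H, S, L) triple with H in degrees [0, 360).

(3, 57, 45)

Hue: 46 − 315 = -269°, but |-269| > 180 so the shorter arc goes the other way: Δh = -269 + 360 = 91°.
H = 315 + 0.53 × (91) = 363.23 → 363 → 363 mod 360 = 3°
S = 91 + 0.53 × (27 − 91) = 57.08 → 57%
L = 70 + 0.53 × (22 − 70) = 44.56 → 45%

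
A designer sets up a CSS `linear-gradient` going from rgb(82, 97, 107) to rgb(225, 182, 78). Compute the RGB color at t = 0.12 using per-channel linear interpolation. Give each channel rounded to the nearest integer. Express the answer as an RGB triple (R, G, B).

(99, 107, 104)

R = 82 + 0.12 × (225 − 82) = 82 + 0.12 × 143 = 99.16 → 99
G = 97 + 0.12 × (182 − 97) = 97 + 0.12 × 85 = 107.2 → 107
B = 107 + 0.12 × (78 − 107) = 107 + 0.12 × -29 = 103.52 → 104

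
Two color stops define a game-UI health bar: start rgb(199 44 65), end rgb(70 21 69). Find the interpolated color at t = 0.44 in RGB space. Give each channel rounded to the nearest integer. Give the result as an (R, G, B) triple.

R = 199 + 0.44 × (70 − 199) = 199 + 0.44 × -129 = 142.24 → 142
G = 44 + 0.44 × (21 − 44) = 44 + 0.44 × -23 = 33.88 → 34
B = 65 + 0.44 × (69 − 65) = 65 + 0.44 × 4 = 66.76 → 67

(142, 34, 67)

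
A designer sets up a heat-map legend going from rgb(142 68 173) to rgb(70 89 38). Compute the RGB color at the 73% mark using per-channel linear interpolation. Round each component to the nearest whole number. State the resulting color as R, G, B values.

(89, 83, 74)

73% corresponds to t = 0.73.
R = 142 + 0.73 × (70 − 142) = 142 + 0.73 × -72 = 89.44 → 89
G = 68 + 0.73 × (89 − 68) = 68 + 0.73 × 21 = 83.33 → 83
B = 173 + 0.73 × (38 − 173) = 173 + 0.73 × -135 = 74.45 → 74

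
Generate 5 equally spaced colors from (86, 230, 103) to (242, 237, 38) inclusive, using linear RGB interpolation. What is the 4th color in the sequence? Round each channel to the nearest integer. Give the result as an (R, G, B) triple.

With 5 swatches and endpoints inclusive, swatch 4 sits at t = (4 − 1)/(5 − 1) = 3/4 ≈ 0.75.
R = 86 + 0.75 × (242 − 86) = 203 → 203
G = 230 + 0.75 × (237 − 230) = 235.25 → 235
B = 103 + 0.75 × (38 − 103) = 54.25 → 54

(203, 235, 54)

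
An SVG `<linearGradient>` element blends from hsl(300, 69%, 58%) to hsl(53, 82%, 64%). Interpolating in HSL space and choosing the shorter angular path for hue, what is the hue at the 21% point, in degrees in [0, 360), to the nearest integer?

Hue: 53 − 300 = -247°, but |-247| > 180 so the shorter arc goes the other way: Δh = -247 + 360 = 113°.
H = 300 + 0.21 × (113) = 323.73 → 324°

324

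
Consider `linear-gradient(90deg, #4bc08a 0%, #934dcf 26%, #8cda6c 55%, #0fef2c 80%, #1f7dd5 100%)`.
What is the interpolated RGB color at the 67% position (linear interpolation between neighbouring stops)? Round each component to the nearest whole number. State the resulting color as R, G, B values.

67% lies between the 55% and 80% stops, so the local fraction is t = (67 − 55)/(80 − 55) = 12/25 ≈ 0.48.
#8cda6c → (140, 218, 108); #0fef2c → (15, 239, 44).
R = 140 + 0.48 × (15 − 140) = 80 → 80
G = 218 + 0.48 × (239 − 218) = 228.08 → 228
B = 108 + 0.48 × (44 − 108) = 77.28 → 77

(80, 228, 77)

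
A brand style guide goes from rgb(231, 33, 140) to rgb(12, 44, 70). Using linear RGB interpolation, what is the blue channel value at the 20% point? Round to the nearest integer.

B = 140 + 0.2 × (70 − 140) = 126 → 126

126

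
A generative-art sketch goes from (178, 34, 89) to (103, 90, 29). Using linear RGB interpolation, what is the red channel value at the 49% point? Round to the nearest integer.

141

R = 178 + 0.49 × (103 − 178) = 141.25 → 141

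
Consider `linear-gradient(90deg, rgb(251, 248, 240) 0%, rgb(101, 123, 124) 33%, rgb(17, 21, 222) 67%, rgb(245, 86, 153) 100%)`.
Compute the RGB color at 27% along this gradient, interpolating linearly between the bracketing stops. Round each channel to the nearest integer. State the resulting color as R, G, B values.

27% lies between the 0% and 33% stops, so the local fraction is t = (27 − 0)/(33 − 0) = 27/33 ≈ 0.8182.
R = 251 + 0.8182 × (101 − 251) = 128.27 → 128
G = 248 + 0.8182 × (123 − 248) = 145.725 → 146
B = 240 + 0.8182 × (124 − 240) = 145.089 → 145

(128, 146, 145)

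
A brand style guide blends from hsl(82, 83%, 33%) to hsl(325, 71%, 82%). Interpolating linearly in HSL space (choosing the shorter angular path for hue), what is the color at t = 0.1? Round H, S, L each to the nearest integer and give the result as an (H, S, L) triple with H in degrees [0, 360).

(70, 82, 38)

Hue: 325 − 82 = 243°, but |243| > 180 so the shorter arc goes the other way: Δh = 243 − 360 = -117°.
H = 82 + 0.1 × (-117) = 70.3 → 70°
S = 83 + 0.1 × (71 − 83) = 81.8 → 82%
L = 33 + 0.1 × (82 − 33) = 37.9 → 38%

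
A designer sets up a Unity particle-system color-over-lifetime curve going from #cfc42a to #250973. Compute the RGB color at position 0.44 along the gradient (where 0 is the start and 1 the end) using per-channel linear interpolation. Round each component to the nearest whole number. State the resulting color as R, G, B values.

#cfc42a → (207, 196, 42); #250973 → (37, 9, 115).
R = 207 + 0.44 × (37 − 207) = 207 + 0.44 × -170 = 132.2 → 132
G = 196 + 0.44 × (9 − 196) = 196 + 0.44 × -187 = 113.72 → 114
B = 42 + 0.44 × (115 − 42) = 42 + 0.44 × 73 = 74.12 → 74
So the blended color is (132, 114, 74), about #84724a.

(132, 114, 74)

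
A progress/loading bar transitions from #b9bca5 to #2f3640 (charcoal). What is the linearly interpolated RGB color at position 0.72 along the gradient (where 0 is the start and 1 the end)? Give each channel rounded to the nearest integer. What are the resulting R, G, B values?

#b9bca5 → (185, 188, 165); #2f3640 → (47, 54, 64).
R = 185 + 0.72 × (47 − 185) = 185 + 0.72 × -138 = 85.64 → 86
G = 188 + 0.72 × (54 − 188) = 188 + 0.72 × -134 = 91.52 → 92
B = 165 + 0.72 × (64 − 165) = 165 + 0.72 × -101 = 92.28 → 92

(86, 92, 92)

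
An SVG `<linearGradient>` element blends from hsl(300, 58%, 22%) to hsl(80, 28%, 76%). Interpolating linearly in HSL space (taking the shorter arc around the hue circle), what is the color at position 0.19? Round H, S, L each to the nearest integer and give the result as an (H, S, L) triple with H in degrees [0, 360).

(327, 52, 32)

Hue: 80 − 300 = -220°, but |-220| > 180 so the shorter arc goes the other way: Δh = -220 + 360 = 140°.
H = 300 + 0.19 × (140) = 326.6 → 327°
S = 58 + 0.19 × (28 − 58) = 52.3 → 52%
L = 22 + 0.19 × (76 − 22) = 32.26 → 32%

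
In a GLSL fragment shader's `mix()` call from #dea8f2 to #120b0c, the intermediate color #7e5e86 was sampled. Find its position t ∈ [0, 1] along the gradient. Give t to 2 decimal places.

0.47

Invert the lerp on the B channel (largest span, 230): t = (134 − 242) / (12 − 242) = -108/-230 = 0.46957.
Check on R: (126 − 222)/(18 − 222) = 0.4706 ✓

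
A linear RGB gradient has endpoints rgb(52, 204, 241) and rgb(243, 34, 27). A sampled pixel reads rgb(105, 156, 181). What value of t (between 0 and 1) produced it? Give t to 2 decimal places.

Invert the lerp on the B channel (largest span, 214): t = (181 − 241) / (27 − 241) = -60/-214 = 0.28037.
Check on R: (105 − 52)/(243 − 52) = 0.2775 ✓

0.28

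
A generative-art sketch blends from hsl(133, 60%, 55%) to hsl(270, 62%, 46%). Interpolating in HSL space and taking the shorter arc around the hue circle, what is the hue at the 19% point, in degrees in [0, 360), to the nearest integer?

Hue arc: Δh = 270 − 133 = 137° (|Δh| ≤ 180, already the shorter path).
H = 133 + 0.19 × (137) = 159.03 → 159°

159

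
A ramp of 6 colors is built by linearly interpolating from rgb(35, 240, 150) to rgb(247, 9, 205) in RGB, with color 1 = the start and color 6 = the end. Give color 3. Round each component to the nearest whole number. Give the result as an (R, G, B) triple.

With 6 swatches and endpoints inclusive, swatch 3 sits at t = (3 − 1)/(6 − 1) = 2/5 ≈ 0.4.
R = 35 + 0.4 × (247 − 35) = 119.8 → 120
G = 240 + 0.4 × (9 − 240) = 147.6 → 148
B = 150 + 0.4 × (205 − 150) = 172 → 172

(120, 148, 172)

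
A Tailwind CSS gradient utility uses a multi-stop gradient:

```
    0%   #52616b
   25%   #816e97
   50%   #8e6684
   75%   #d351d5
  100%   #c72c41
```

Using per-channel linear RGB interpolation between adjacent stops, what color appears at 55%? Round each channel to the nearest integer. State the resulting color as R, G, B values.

55% lies between the 50% and 75% stops, so the local fraction is t = (55 − 50)/(75 − 50) = 5/25 ≈ 0.2.
#8e6684 → (142, 102, 132); #d351d5 → (211, 81, 213).
R = 142 + 0.2 × (211 − 142) = 155.8 → 156
G = 102 + 0.2 × (81 − 102) = 97.8 → 98
B = 132 + 0.2 × (213 − 132) = 148.2 → 148

(156, 98, 148)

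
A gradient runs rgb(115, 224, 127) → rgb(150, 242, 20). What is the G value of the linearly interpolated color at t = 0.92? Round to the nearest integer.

241

G = 224 + 0.92 × (242 − 224) = 240.56 → 241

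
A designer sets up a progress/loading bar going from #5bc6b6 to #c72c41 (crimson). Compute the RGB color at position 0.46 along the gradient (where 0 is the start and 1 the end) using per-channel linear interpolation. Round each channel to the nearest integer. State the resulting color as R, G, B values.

#5bc6b6 → (91, 198, 182); #c72c41 → (199, 44, 65).
R = 91 + 0.46 × (199 − 91) = 91 + 0.46 × 108 = 140.68 → 141
G = 198 + 0.46 × (44 − 198) = 198 + 0.46 × -154 = 127.16 → 127
B = 182 + 0.46 × (65 − 182) = 182 + 0.46 × -117 = 128.18 → 128

(141, 127, 128)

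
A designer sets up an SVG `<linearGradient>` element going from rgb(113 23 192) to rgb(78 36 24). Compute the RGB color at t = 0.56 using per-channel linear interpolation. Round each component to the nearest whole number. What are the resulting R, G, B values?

(93, 30, 98)

R = 113 + 0.56 × (78 − 113) = 113 + 0.56 × -35 = 93.4 → 93
G = 23 + 0.56 × (36 − 23) = 23 + 0.56 × 13 = 30.28 → 30
B = 192 + 0.56 × (24 − 192) = 192 + 0.56 × -168 = 97.92 → 98
So the blended color is (93, 30, 98), about #5d1e62.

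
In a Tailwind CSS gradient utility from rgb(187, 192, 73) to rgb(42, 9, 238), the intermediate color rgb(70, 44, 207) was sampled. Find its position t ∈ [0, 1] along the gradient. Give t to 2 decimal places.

Invert the lerp on the G channel (largest span, 183): t = (44 − 192) / (9 − 192) = -148/-183 = 0.80874.
Check on R: (70 − 187)/(42 − 187) = 0.8069 ✓

0.81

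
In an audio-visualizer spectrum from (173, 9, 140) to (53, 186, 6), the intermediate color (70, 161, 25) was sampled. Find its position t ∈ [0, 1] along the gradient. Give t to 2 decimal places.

Invert the lerp on the G channel (largest span, 177): t = (161 − 9) / (186 − 9) = 152/177 = 0.85876.
Check on R: (70 − 173)/(53 − 173) = 0.8583 ✓

0.86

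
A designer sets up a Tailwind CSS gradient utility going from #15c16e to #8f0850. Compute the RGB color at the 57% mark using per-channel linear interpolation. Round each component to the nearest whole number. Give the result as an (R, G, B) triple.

(91, 88, 93)

#15c16e → (21, 193, 110); #8f0850 → (143, 8, 80).
57% corresponds to t = 0.57.
R = 21 + 0.57 × (143 − 21) = 21 + 0.57 × 122 = 90.54 → 91
G = 193 + 0.57 × (8 − 193) = 193 + 0.57 × -185 = 87.55 → 88
B = 110 + 0.57 × (80 − 110) = 110 + 0.57 × -30 = 92.9 → 93
So the blended color is (91, 88, 93), about #5b585d.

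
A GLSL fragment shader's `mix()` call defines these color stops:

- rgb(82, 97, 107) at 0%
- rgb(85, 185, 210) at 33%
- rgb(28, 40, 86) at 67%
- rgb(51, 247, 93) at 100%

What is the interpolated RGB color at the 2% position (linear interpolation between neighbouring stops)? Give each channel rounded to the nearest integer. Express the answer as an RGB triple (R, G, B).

(82, 102, 113)

2% lies between the 0% and 33% stops, so the local fraction is t = (2 − 0)/(33 − 0) = 2/33 ≈ 0.0606.
R = 82 + 0.0606 × (85 − 82) = 82.182 → 82
G = 97 + 0.0606 × (185 − 97) = 102.333 → 102
B = 107 + 0.0606 × (210 − 107) = 113.242 → 113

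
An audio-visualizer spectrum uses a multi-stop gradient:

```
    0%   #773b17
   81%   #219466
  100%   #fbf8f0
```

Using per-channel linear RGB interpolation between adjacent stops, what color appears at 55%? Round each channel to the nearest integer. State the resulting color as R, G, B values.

(61, 119, 77)

55% lies between the 0% and 81% stops, so the local fraction is t = (55 − 0)/(81 − 0) = 55/81 ≈ 0.679.
#773b17 → (119, 59, 23); #219466 → (33, 148, 102).
R = 119 + 0.679 × (33 − 119) = 60.606 → 61
G = 59 + 0.679 × (148 − 59) = 119.431 → 119
B = 23 + 0.679 × (102 − 23) = 76.641 → 77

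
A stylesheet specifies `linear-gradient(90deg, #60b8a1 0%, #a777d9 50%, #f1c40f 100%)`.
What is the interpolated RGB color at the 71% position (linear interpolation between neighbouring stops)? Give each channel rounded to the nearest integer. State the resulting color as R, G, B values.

(198, 151, 132)

71% lies between the 50% and 100% stops, so the local fraction is t = (71 − 50)/(100 − 50) = 21/50 ≈ 0.42.
#a777d9 → (167, 119, 217); #f1c40f → (241, 196, 15).
R = 167 + 0.42 × (241 − 167) = 198.08 → 198
G = 119 + 0.42 × (196 − 119) = 151.34 → 151
B = 217 + 0.42 × (15 − 217) = 132.16 → 132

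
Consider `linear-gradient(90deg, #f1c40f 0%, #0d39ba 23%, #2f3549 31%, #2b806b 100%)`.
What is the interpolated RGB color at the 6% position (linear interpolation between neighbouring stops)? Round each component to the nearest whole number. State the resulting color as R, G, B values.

6% lies between the 0% and 23% stops, so the local fraction is t = (6 − 0)/(23 − 0) = 6/23 ≈ 0.2609.
#f1c40f → (241, 196, 15); #0d39ba → (13, 57, 186).
R = 241 + 0.2609 × (13 − 241) = 181.515 → 182
G = 196 + 0.2609 × (57 − 196) = 159.735 → 160
B = 15 + 0.2609 × (186 − 15) = 59.614 → 60

(182, 160, 60)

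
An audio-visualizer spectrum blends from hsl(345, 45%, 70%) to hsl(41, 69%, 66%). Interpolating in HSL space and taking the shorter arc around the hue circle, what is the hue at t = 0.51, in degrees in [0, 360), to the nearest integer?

Hue: 41 − 345 = -304°, but |-304| > 180 so the shorter arc goes the other way: Δh = -304 + 360 = 56°.
H = 345 + 0.51 × (56) = 373.56 → 374 → 374 mod 360 = 14°

14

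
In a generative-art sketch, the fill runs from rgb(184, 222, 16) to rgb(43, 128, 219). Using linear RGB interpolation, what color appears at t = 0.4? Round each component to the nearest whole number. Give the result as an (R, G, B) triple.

R = 184 + 0.4 × (43 − 184) = 184 + 0.4 × -141 = 127.6 → 128
G = 222 + 0.4 × (128 − 222) = 222 + 0.4 × -94 = 184.4 → 184
B = 16 + 0.4 × (219 − 16) = 16 + 0.4 × 203 = 97.2 → 97

(128, 184, 97)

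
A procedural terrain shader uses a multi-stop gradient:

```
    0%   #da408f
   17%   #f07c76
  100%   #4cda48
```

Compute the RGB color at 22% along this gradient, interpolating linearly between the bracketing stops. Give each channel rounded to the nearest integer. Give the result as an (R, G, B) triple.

(230, 130, 115)

22% lies between the 17% and 100% stops, so the local fraction is t = (22 − 17)/(100 − 17) = 5/83 ≈ 0.0602.
#f07c76 → (240, 124, 118); #4cda48 → (76, 218, 72).
R = 240 + 0.0602 × (76 − 240) = 230.127 → 230
G = 124 + 0.0602 × (218 − 124) = 129.659 → 130
B = 118 + 0.0602 × (72 − 118) = 115.231 → 115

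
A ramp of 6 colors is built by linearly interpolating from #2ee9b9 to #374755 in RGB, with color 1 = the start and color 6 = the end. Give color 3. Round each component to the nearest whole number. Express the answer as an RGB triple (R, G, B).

(50, 168, 145)

With 6 swatches and endpoints inclusive, swatch 3 sits at t = (3 − 1)/(6 − 1) = 2/5 ≈ 0.4.
#2ee9b9 → (46, 233, 185); #374755 → (55, 71, 85).
R = 46 + 0.4 × (55 − 46) = 49.6 → 50
G = 233 + 0.4 × (71 − 233) = 168.2 → 168
B = 185 + 0.4 × (85 − 185) = 145 → 145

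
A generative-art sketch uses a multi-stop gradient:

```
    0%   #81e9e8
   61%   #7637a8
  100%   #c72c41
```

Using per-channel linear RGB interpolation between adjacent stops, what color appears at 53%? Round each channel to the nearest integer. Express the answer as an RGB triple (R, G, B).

53% lies between the 0% and 61% stops, so the local fraction is t = (53 − 0)/(61 − 0) = 53/61 ≈ 0.8689.
#81e9e8 → (129, 233, 232); #7637a8 → (118, 55, 168).
R = 129 + 0.8689 × (118 − 129) = 119.442 → 119
G = 233 + 0.8689 × (55 − 233) = 78.336 → 78
B = 232 + 0.8689 × (168 − 232) = 176.39 → 176

(119, 78, 176)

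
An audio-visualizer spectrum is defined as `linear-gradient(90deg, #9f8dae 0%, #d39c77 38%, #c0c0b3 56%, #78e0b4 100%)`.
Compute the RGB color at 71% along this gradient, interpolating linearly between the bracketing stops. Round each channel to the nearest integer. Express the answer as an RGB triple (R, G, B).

(167, 203, 179)

71% lies between the 56% and 100% stops, so the local fraction is t = (71 − 56)/(100 − 56) = 15/44 ≈ 0.3409.
#c0c0b3 → (192, 192, 179); #78e0b4 → (120, 224, 180).
R = 192 + 0.3409 × (120 − 192) = 167.455 → 167
G = 192 + 0.3409 × (224 − 192) = 202.909 → 203
B = 179 + 0.3409 × (180 − 179) = 179.341 → 179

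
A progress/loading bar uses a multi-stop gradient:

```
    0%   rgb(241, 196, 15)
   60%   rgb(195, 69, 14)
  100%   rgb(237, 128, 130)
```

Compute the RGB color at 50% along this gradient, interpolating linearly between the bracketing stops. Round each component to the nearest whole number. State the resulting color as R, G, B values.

50% lies between the 0% and 60% stops, so the local fraction is t = (50 − 0)/(60 − 0) = 50/60 ≈ 0.8333.
R = 241 + 0.8333 × (195 − 241) = 202.668 → 203
G = 196 + 0.8333 × (69 − 196) = 90.171 → 90
B = 15 + 0.8333 × (14 − 15) = 14.167 → 14

(203, 90, 14)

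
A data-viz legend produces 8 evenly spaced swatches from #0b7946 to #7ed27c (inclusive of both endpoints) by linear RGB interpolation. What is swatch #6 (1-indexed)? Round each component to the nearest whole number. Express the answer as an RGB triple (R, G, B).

With 8 swatches and endpoints inclusive, swatch 6 sits at t = (6 − 1)/(8 − 1) = 5/7 ≈ 0.7143.
#0b7946 → (11, 121, 70); #7ed27c → (126, 210, 124).
R = 11 + 0.7143 × (126 − 11) = 93.145 → 93
G = 121 + 0.7143 × (210 − 121) = 184.573 → 185
B = 70 + 0.7143 × (124 − 70) = 108.572 → 109

(93, 185, 109)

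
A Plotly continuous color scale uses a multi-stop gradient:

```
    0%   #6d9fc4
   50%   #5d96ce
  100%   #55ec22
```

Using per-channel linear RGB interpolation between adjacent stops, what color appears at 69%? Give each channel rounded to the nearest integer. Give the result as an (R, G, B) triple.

(90, 183, 141)

69% lies between the 50% and 100% stops, so the local fraction is t = (69 − 50)/(100 − 50) = 19/50 ≈ 0.38.
#5d96ce → (93, 150, 206); #55ec22 → (85, 236, 34).
R = 93 + 0.38 × (85 − 93) = 89.96 → 90
G = 150 + 0.38 × (236 − 150) = 182.68 → 183
B = 206 + 0.38 × (34 − 206) = 140.64 → 141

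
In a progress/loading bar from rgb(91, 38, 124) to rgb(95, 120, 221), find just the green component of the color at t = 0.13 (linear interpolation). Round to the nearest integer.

G = 38 + 0.13 × (120 − 38) = 48.66 → 49

49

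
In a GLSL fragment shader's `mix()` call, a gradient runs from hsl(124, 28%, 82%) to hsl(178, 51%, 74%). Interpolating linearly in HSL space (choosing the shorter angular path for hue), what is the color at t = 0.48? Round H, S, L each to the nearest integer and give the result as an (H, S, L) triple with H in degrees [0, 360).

Hue arc: Δh = 178 − 124 = 54° (|Δh| ≤ 180, already the shorter path).
H = 124 + 0.48 × (54) = 149.92 → 150°
S = 28 + 0.48 × (51 − 28) = 39.04 → 39%
L = 82 + 0.48 × (74 − 82) = 78.16 → 78%

(150, 39, 78)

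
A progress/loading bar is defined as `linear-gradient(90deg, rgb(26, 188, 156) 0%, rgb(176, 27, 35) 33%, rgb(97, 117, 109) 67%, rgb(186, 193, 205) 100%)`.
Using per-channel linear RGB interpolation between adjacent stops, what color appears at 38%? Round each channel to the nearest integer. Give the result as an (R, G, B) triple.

(164, 40, 46)

38% lies between the 33% and 67% stops, so the local fraction is t = (38 − 33)/(67 − 33) = 5/34 ≈ 0.1471.
R = 176 + 0.1471 × (97 − 176) = 164.379 → 164
G = 27 + 0.1471 × (117 − 27) = 40.239 → 40
B = 35 + 0.1471 × (109 − 35) = 45.885 → 46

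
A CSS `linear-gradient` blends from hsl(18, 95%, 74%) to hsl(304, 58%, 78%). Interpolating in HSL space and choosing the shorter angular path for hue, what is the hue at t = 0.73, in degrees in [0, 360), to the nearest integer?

324

Hue: 304 − 18 = 286°, but |286| > 180 so the shorter arc goes the other way: Δh = 286 − 360 = -74°.
H = 18 + 0.73 × (-74) = -36.02 → -36 → -36 mod 360 = 324°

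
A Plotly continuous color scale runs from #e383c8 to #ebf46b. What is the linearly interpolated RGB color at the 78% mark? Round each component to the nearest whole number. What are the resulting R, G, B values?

#e383c8 → (227, 131, 200); #ebf46b → (235, 244, 107).
78% corresponds to t = 0.78.
R = 227 + 0.78 × (235 − 227) = 227 + 0.78 × 8 = 233.24 → 233
G = 131 + 0.78 × (244 − 131) = 131 + 0.78 × 113 = 219.14 → 219
B = 200 + 0.78 × (107 − 200) = 200 + 0.78 × -93 = 127.46 → 127

(233, 219, 127)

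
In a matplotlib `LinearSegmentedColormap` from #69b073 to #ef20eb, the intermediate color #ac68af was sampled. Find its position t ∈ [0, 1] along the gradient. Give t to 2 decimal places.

Invert the lerp on the G channel (largest span, 144): t = (104 − 176) / (32 − 176) = -72/-144 = 0.5.
Check on R: (172 − 105)/(239 − 105) = 0.5 ✓

0.50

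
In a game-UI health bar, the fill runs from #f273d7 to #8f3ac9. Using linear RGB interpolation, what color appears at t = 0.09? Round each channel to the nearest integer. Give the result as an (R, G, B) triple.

#f273d7 → (242, 115, 215); #8f3ac9 → (143, 58, 201).
R = 242 + 0.09 × (143 − 242) = 242 + 0.09 × -99 = 233.09 → 233
G = 115 + 0.09 × (58 − 115) = 115 + 0.09 × -57 = 109.87 → 110
B = 215 + 0.09 × (201 − 215) = 215 + 0.09 × -14 = 213.74 → 214

(233, 110, 214)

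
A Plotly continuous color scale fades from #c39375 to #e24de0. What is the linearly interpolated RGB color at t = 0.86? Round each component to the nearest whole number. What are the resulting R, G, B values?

(222, 87, 209)

#c39375 → (195, 147, 117); #e24de0 → (226, 77, 224).
R = 195 + 0.86 × (226 − 195) = 195 + 0.86 × 31 = 221.66 → 222
G = 147 + 0.86 × (77 − 147) = 147 + 0.86 × -70 = 86.8 → 87
B = 117 + 0.86 × (224 − 117) = 117 + 0.86 × 107 = 209.02 → 209
So the blended color is (222, 87, 209), about #de57d1.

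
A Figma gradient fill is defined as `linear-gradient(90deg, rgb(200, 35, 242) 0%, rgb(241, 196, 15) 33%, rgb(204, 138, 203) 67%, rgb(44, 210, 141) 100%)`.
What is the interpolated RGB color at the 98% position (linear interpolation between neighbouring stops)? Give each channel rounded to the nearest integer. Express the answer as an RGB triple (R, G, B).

98% lies between the 67% and 100% stops, so the local fraction is t = (98 − 67)/(100 − 67) = 31/33 ≈ 0.9394.
R = 204 + 0.9394 × (44 − 204) = 53.696 → 54
G = 138 + 0.9394 × (210 − 138) = 205.637 → 206
B = 203 + 0.9394 × (141 − 203) = 144.757 → 145

(54, 206, 145)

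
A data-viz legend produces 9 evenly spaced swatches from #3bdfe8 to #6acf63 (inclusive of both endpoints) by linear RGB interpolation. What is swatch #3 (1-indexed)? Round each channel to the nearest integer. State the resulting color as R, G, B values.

(71, 219, 199)

With 9 swatches and endpoints inclusive, swatch 3 sits at t = (3 − 1)/(9 − 1) = 2/8 ≈ 0.25.
#3bdfe8 → (59, 223, 232); #6acf63 → (106, 207, 99).
R = 59 + 0.25 × (106 − 59) = 70.75 → 71
G = 223 + 0.25 × (207 − 223) = 219 → 219
B = 232 + 0.25 × (99 − 232) = 198.75 → 199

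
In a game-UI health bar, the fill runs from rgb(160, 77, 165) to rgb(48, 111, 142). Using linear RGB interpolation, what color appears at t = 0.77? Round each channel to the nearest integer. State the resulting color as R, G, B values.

R = 160 + 0.77 × (48 − 160) = 160 + 0.77 × -112 = 73.76 → 74
G = 77 + 0.77 × (111 − 77) = 77 + 0.77 × 34 = 103.18 → 103
B = 165 + 0.77 × (142 − 165) = 165 + 0.77 × -23 = 147.29 → 147

(74, 103, 147)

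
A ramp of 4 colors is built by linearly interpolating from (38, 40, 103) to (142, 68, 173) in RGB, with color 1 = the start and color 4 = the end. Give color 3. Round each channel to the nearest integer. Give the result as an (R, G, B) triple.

With 4 swatches and endpoints inclusive, swatch 3 sits at t = (3 − 1)/(4 − 1) = 2/3 ≈ 0.6667.
R = 38 + 0.6667 × (142 − 38) = 107.337 → 107
G = 40 + 0.6667 × (68 − 40) = 58.668 → 59
B = 103 + 0.6667 × (173 − 103) = 149.669 → 150

(107, 59, 150)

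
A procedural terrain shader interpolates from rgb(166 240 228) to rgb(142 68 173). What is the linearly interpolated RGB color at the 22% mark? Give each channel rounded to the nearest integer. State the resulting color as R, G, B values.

(161, 202, 216)

22% corresponds to t = 0.22.
R = 166 + 0.22 × (142 − 166) = 166 + 0.22 × -24 = 160.72 → 161
G = 240 + 0.22 × (68 − 240) = 240 + 0.22 × -172 = 202.16 → 202
B = 228 + 0.22 × (173 − 228) = 228 + 0.22 × -55 = 215.9 → 216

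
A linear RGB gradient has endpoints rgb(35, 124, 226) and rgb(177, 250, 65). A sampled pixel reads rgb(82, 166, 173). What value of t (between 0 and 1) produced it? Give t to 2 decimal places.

0.33

Invert the lerp on the B channel (largest span, 161): t = (173 − 226) / (65 − 226) = -53/-161 = 0.32919.
Check on R: (82 − 35)/(177 − 35) = 0.331 ✓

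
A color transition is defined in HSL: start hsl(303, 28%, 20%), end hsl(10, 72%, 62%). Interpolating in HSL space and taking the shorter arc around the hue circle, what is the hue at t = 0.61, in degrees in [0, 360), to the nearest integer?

Hue: 10 − 303 = -293°, but |-293| > 180 so the shorter arc goes the other way: Δh = -293 + 360 = 67°.
H = 303 + 0.61 × (67) = 343.87 → 344°

344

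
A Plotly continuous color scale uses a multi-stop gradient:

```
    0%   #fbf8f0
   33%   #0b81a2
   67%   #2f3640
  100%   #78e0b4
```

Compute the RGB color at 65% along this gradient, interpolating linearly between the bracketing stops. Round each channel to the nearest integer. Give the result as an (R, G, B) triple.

65% lies between the 33% and 67% stops, so the local fraction is t = (65 − 33)/(67 − 33) = 32/34 ≈ 0.9412.
#0b81a2 → (11, 129, 162); #2f3640 → (47, 54, 64).
R = 11 + 0.9412 × (47 − 11) = 44.883 → 45
G = 129 + 0.9412 × (54 − 129) = 58.41 → 58
B = 162 + 0.9412 × (64 − 162) = 69.762 → 70

(45, 58, 70)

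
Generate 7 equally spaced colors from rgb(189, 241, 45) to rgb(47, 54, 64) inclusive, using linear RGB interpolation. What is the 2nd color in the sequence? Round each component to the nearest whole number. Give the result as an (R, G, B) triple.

With 7 swatches and endpoints inclusive, swatch 2 sits at t = (2 − 1)/(7 − 1) = 1/6 ≈ 0.1667.
R = 189 + 0.1667 × (47 − 189) = 165.329 → 165
G = 241 + 0.1667 × (54 − 241) = 209.827 → 210
B = 45 + 0.1667 × (64 − 45) = 48.167 → 48

(165, 210, 48)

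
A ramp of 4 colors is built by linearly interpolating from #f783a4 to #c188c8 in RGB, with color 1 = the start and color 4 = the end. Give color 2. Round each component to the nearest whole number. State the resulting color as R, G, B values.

With 4 swatches and endpoints inclusive, swatch 2 sits at t = (2 − 1)/(4 − 1) = 1/3 ≈ 0.3333.
#f783a4 → (247, 131, 164); #c188c8 → (193, 136, 200).
R = 247 + 0.3333 × (193 − 247) = 229.002 → 229
G = 131 + 0.3333 × (136 − 131) = 132.667 → 133
B = 164 + 0.3333 × (200 − 164) = 175.999 → 176

(229, 133, 176)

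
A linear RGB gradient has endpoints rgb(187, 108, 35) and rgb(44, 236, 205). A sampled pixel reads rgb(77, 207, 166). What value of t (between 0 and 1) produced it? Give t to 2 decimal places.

Invert the lerp on the B channel (largest span, 170): t = (166 − 35) / (205 − 35) = 131/170 = 0.77059.
Check on R: (77 − 187)/(44 − 187) = 0.7692 ✓

0.77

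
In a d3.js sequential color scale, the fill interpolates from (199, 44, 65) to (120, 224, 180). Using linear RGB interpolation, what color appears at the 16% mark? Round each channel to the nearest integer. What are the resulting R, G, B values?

(186, 73, 83)

16% corresponds to t = 0.16.
R = 199 + 0.16 × (120 − 199) = 199 + 0.16 × -79 = 186.36 → 186
G = 44 + 0.16 × (224 − 44) = 44 + 0.16 × 180 = 72.8 → 73
B = 65 + 0.16 × (180 − 65) = 65 + 0.16 × 115 = 83.4 → 83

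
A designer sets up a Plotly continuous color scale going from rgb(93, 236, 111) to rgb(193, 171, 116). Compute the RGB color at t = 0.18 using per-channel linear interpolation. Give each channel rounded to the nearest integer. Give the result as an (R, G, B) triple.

(111, 224, 112)

R = 93 + 0.18 × (193 − 93) = 93 + 0.18 × 100 = 111 → 111
G = 236 + 0.18 × (171 − 236) = 236 + 0.18 × -65 = 224.3 → 224
B = 111 + 0.18 × (116 − 111) = 111 + 0.18 × 5 = 111.9 → 112
So the blended color is (111, 224, 112), about #6fe070.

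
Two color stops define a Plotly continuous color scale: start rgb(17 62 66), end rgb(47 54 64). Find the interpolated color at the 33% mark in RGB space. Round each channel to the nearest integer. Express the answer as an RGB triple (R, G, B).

(27, 59, 65)

33% corresponds to t = 0.33.
R = 17 + 0.33 × (47 − 17) = 17 + 0.33 × 30 = 26.9 → 27
G = 62 + 0.33 × (54 − 62) = 62 + 0.33 × -8 = 59.36 → 59
B = 66 + 0.33 × (64 − 66) = 66 + 0.33 × -2 = 65.34 → 65
So the blended color is (27, 59, 65), about #1b3b41.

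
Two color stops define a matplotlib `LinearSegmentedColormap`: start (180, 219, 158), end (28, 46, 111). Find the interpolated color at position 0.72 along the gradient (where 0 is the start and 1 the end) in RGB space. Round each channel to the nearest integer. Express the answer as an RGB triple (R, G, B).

(71, 94, 124)

R = 180 + 0.72 × (28 − 180) = 180 + 0.72 × -152 = 70.56 → 71
G = 219 + 0.72 × (46 − 219) = 219 + 0.72 × -173 = 94.44 → 94
B = 158 + 0.72 × (111 − 158) = 158 + 0.72 × -47 = 124.16 → 124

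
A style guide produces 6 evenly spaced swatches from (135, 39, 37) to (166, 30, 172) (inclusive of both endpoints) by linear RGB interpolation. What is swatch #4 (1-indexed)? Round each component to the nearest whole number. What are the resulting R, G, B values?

With 6 swatches and endpoints inclusive, swatch 4 sits at t = (4 − 1)/(6 − 1) = 3/5 ≈ 0.6.
R = 135 + 0.6 × (166 − 135) = 153.6 → 154
G = 39 + 0.6 × (30 − 39) = 33.6 → 34
B = 37 + 0.6 × (172 − 37) = 118 → 118

(154, 34, 118)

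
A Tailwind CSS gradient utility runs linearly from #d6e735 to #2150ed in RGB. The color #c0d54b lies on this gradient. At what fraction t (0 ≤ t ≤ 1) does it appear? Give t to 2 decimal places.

Invert the lerp on the B channel (largest span, 184): t = (75 − 53) / (237 − 53) = 22/184 = 0.11957.
Check on R: (192 − 214)/(33 − 214) = 0.1215 ✓

0.12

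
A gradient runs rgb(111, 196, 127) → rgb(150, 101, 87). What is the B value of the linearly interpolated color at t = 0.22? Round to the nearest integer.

118

B = 127 + 0.22 × (87 − 127) = 118.2 → 118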